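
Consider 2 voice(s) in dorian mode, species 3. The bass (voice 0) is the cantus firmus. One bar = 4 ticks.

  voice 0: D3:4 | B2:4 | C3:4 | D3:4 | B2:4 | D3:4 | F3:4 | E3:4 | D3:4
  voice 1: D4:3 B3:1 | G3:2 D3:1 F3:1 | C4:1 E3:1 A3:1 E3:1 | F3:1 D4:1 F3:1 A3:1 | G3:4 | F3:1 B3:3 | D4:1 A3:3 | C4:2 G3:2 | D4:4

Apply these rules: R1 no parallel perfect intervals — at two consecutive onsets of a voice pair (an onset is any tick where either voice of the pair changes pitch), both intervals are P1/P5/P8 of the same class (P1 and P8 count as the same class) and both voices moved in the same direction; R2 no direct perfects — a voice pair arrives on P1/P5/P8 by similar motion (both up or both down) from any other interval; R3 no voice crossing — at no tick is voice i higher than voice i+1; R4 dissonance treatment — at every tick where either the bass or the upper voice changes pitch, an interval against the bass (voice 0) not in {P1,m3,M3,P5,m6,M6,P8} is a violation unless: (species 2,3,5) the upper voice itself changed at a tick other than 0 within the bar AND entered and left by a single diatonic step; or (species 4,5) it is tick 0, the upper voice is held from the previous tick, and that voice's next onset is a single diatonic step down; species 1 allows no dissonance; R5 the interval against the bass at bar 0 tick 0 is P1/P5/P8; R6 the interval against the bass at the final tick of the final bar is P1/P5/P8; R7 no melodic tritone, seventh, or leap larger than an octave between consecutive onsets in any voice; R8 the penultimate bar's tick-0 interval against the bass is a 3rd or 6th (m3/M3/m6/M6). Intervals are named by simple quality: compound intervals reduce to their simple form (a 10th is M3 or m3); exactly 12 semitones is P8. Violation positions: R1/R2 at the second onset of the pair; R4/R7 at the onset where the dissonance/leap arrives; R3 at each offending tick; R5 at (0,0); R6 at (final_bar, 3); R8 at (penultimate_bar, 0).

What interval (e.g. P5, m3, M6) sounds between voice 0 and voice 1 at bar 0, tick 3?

M6

voice 0=D3 voice 1=B3 -> M6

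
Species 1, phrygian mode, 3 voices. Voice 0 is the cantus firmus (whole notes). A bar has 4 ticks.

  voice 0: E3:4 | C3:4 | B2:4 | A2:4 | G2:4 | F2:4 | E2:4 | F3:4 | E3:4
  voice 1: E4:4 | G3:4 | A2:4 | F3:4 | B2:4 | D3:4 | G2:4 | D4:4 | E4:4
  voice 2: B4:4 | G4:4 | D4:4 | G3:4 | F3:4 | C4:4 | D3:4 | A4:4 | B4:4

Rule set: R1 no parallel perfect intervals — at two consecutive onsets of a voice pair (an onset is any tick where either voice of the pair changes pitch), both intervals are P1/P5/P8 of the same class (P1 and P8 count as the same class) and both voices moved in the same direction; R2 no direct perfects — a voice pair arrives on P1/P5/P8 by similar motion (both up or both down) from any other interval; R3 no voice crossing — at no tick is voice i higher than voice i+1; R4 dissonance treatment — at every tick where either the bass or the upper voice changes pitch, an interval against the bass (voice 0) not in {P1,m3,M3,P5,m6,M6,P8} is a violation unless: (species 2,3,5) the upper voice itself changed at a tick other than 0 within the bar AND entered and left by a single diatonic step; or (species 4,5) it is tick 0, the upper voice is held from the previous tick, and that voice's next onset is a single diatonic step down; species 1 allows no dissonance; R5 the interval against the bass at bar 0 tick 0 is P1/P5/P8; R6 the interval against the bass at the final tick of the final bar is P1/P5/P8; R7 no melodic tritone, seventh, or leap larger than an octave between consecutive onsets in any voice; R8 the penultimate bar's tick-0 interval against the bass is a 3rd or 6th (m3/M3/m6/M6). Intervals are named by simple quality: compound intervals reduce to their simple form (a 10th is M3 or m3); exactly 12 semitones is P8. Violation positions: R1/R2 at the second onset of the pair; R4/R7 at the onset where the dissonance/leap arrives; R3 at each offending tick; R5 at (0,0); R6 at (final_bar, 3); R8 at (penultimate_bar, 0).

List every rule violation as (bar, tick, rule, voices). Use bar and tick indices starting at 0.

(1, 0, R1, (0, 2))
(1, 0, R2, (0, 1))
(1, 0, R2, (1, 2))
(2, 0, R3, (0, 1))
(2, 0, R4, (0, 1))
(2, 0, R7, (1,))
(2, 1, R3, (0, 1))
(2, 2, R3, (0, 1))
(2, 3, R3, (0, 1))
(3, 0, R4, (0, 2))
(4, 0, R4, (0, 2))
(4, 0, R7, (1,))
(6, 0, R2, (1, 2))
(6, 0, R4, (0, 2))
(6, 0, R7, (2,))
(7, 0, R1, (1, 2))
(7, 0, R7, (0,))
(7, 0, R7, (1,))
(7, 0, R7, (2,))
(8, 0, R1, (1, 2))

bar 0: v0=E3 v1=E4 v2=B4 downbeat P5
bar 1: v0=C3 v1=G3 v2=G4 downbeat P5
bar 2: v0=B2 v1=A2 v2=D4 downbeat m3
bar 3: v0=A2 v1=F3 v2=G3 downbeat m7
bar 4: v0=G2 v1=B2 v2=F3 downbeat m7
bar 5: v0=F2 v1=D3 v2=C4 downbeat P5
bar 6: v0=E2 v1=G2 v2=D3 downbeat m7
bar 7: v0=F3 v1=D4 v2=A4 downbeat M3
bar 8: v0=E3 v1=E4 v2=B4 downbeat P5
  -> R1 @ bar 1 tick 0 v(0, 2): E3/B4 P5 -> C3/G4 P5 similar
  -> R2 @ bar 1 tick 0 v(0, 1): E3/E4 P8 -> C3/G3 P5 similar
  -> R2 @ bar 1 tick 0 v(1, 2): E4/B4 P5 -> G3/G4 P8 similar
  -> R3 @ bar 2 tick 0 v(0, 1): B2 above A2
  -> R4 @ bar 2 tick 0 v(0, 1): B2/A2 M2 untreated
  -> R7 @ bar 2 tick 0 v(1,): G3->A2 leap 10st
  -> R3 @ bar 2 tick 1 v(0, 1): B2 above A2
  -> R3 @ bar 2 tick 2 v(0, 1): B2 above A2
  -> R3 @ bar 2 tick 3 v(0, 1): B2 above A2
  -> R4 @ bar 3 tick 0 v(0, 2): A2/G3 m7 untreated
  -> R4 @ bar 4 tick 0 v(0, 2): G2/F3 m7 untreated
  -> R7 @ bar 4 tick 0 v(1,): F3->B2 leap 6st
  -> R2 @ bar 6 tick 0 v(1, 2): D3/C4 m7 -> G2/D3 P5 similar
  -> R4 @ bar 6 tick 0 v(0, 2): E2/D3 m7 untreated
  -> R7 @ bar 6 tick 0 v(2,): C4->D3 leap 10st
  -> R1 @ bar 7 tick 0 v(1, 2): G2/D3 P5 -> D4/A4 P5 similar
  -> R7 @ bar 7 tick 0 v(0,): E2->F3 leap 13st
  -> R7 @ bar 7 tick 0 v(1,): G2->D4 leap 19st
  -> R7 @ bar 7 tick 0 v(2,): D3->A4 leap 19st
  -> R1 @ bar 8 tick 0 v(1, 2): D4/A4 P5 -> E4/B4 P5 similar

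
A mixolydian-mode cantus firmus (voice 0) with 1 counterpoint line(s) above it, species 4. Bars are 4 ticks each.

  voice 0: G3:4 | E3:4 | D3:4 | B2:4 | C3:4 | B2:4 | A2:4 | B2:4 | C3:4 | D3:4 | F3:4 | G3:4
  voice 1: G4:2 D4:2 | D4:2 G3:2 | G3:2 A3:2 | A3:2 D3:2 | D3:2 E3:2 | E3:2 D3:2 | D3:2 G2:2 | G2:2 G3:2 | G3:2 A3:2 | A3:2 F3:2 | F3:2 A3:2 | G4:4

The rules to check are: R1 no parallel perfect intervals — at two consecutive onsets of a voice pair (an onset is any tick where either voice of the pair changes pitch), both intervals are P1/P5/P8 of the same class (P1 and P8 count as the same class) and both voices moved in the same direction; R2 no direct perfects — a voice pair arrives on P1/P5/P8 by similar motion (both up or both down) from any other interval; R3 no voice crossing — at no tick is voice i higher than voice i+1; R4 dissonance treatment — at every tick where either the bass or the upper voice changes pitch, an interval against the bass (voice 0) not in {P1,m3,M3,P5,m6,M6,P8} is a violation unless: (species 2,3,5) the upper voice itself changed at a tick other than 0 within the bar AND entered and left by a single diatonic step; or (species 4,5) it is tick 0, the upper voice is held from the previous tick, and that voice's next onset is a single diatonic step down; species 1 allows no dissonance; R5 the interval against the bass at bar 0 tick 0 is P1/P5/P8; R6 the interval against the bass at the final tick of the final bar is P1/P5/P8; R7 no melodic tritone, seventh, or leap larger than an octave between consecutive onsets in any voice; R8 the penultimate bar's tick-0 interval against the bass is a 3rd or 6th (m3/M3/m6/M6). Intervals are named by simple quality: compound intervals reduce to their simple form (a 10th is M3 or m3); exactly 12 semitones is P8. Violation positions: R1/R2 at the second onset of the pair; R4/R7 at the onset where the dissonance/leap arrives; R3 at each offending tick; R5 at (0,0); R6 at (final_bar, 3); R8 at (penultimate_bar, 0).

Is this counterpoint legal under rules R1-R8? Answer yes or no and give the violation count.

No (13 violations)

bar 0: v0=G3 v1=G4 (P8)
bar 1: v0=E3 v1=D4 (m7)
bar 2: v0=D3 v1=G3 (P4)
bar 3: v0=B2 v1=A3 (m7)
bar 4: v0=C3 v1=D3 (M2)
bar 5: v0=B2 v1=E3 (P4)
bar 6: v0=A2 v1=D3 (P4)
bar 7: v0=B2 v1=G2 (M3)
bar 8: v0=C3 v1=G3 (P5)
bar 9: v0=D3 v1=A3 (P5)
bar 10: v0=F3 v1=F3 (P1)
bar 11: v0=G3 v1=G4 (P8)
  R4 @ bar1.0: E3/D4 m7 untreated
  R4 @ bar2.0: D3/G3 P4 untreated
  R4 @ bar3.0: B2/A3 m7 untreated
  R4 @ bar4.0: C3/D3 M2 untreated
  R4 @ bar6.0: A2/D3 P4 untreated
  R3 @ bar6.2: A2 above G2
  R4 @ bar6.2: A2/G2 M2 untreated
  R3 @ bar6.3: A2 above G2
  R3 @ bar7.0: B2 above G2
  R3 @ bar7.1: B2 above G2
  R8 @ bar10.0: penult P1 not 3rd/6th
  R2 @ bar11.0: F3/A3 M3 -> G3/G4 P8 similar
  R7 @ bar11.0: A3->G4 leap 10st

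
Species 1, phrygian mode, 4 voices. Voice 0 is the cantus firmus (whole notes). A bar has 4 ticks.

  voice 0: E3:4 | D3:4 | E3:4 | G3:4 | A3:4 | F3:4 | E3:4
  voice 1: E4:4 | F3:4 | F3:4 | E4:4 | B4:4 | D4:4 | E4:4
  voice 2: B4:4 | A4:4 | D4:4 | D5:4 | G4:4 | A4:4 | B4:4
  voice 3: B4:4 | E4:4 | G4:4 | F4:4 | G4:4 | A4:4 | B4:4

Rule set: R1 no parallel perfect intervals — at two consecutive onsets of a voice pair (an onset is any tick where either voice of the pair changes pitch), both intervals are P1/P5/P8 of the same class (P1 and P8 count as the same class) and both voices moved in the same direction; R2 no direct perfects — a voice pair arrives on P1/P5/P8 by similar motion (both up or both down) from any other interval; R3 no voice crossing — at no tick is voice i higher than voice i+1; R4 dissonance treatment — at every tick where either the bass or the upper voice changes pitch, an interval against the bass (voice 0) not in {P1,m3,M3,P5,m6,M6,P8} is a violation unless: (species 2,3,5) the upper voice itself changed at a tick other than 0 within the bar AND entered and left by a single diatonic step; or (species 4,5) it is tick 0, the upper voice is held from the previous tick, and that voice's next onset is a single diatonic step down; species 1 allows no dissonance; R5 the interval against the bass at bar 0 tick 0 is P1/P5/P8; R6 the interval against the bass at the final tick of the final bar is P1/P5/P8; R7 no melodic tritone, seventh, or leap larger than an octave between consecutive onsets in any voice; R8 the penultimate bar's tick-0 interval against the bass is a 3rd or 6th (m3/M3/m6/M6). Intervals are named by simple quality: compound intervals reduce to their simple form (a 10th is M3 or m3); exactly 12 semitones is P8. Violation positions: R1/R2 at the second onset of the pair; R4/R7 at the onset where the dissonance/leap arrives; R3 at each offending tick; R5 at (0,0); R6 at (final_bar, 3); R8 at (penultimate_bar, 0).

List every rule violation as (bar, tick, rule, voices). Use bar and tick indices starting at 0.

bar 0: v0=E3 v1=E4 v2=B4 v3=B4 downbeat P5
bar 1: v0=D3 v1=F3 v2=A4 v3=E4 downbeat M2
bar 2: v0=E3 v1=F3 v2=D4 v3=G4 downbeat m3
bar 3: v0=G3 v1=E4 v2=D5 v3=F4 downbeat m7
bar 4: v0=A3 v1=B4 v2=G4 v3=G4 downbeat m7
bar 5: v0=F3 v1=D4 v2=A4 v3=A4 downbeat M3
bar 6: v0=E3 v1=E4 v2=B4 v3=B4 downbeat P5
  -> R1 @ bar 1 tick 0 v(0, 2): E3/B4 P5 -> D3/A4 P5 similar
  -> R3 @ bar 1 tick 0 v(2, 3): A4 above E4
  -> R4 @ bar 1 tick 0 v(0, 3): D3/E4 M2 untreated
  -> R7 @ bar 1 tick 0 v(1,): E4->F3 leap 11st
  -> R3 @ bar 1 tick 1 v(2, 3): A4 above E4
  -> R3 @ bar 1 tick 2 v(2, 3): A4 above E4
  -> R3 @ bar 1 tick 3 v(2, 3): A4 above E4
  -> R4 @ bar 2 tick 0 v(0, 1): E3/F3 m2 untreated
  -> R4 @ bar 2 tick 0 v(0, 2): E3/D4 m7 untreated
  -> R2 @ bar 3 tick 0 v(0, 2): E3/D4 m7 -> G3/D5 P5 similar
  -> R3 @ bar 3 tick 0 v(2, 3): D5 above F4
  -> R4 @ bar 3 tick 0 v(0, 3): G3/F4 m7 untreated
  -> R7 @ bar 3 tick 0 v(1,): F3->E4 leap 11st
  -> R3 @ bar 3 tick 1 v(2, 3): D5 above F4
  -> R3 @ bar 3 tick 2 v(2, 3): D5 above F4
  -> R3 @ bar 3 tick 3 v(2, 3): D5 above F4
  -> R3 @ bar 4 tick 0 v(1, 2): B4 above G4
  -> R4 @ bar 4 tick 0 v(0, 1): A3/B4 M2 untreated
  -> R4 @ bar 4 tick 0 v(0, 2): A3/G4 m7 untreated
  -> R4 @ bar 4 tick 0 v(0, 3): A3/G4 m7 untreated
  -> R3 @ bar 4 tick 1 v(1, 2): B4 above G4
  -> R3 @ bar 4 tick 2 v(1, 2): B4 above G4
  -> R3 @ bar 4 tick 3 v(1, 2): B4 above G4
  -> R1 @ bar 5 tick 0 v(2, 3): G4/G4 P1 -> A4/A4 P1 similar
  -> R1 @ bar 6 tick 0 v(1, 2): D4/A4 P5 -> E4/B4 P5 similar
  -> R1 @ bar 6 tick 0 v(1, 3): D4/A4 P5 -> E4/B4 P5 similar
  -> R1 @ bar 6 tick 0 v(2, 3): A4/A4 P1 -> B4/B4 P1 similar

(1, 0, R1, (0, 2))
(1, 0, R3, (2, 3))
(1, 0, R4, (0, 3))
(1, 0, R7, (1,))
(1, 1, R3, (2, 3))
(1, 2, R3, (2, 3))
(1, 3, R3, (2, 3))
(2, 0, R4, (0, 1))
(2, 0, R4, (0, 2))
(3, 0, R2, (0, 2))
(3, 0, R3, (2, 3))
(3, 0, R4, (0, 3))
(3, 0, R7, (1,))
(3, 1, R3, (2, 3))
(3, 2, R3, (2, 3))
(3, 3, R3, (2, 3))
(4, 0, R3, (1, 2))
(4, 0, R4, (0, 1))
(4, 0, R4, (0, 2))
(4, 0, R4, (0, 3))
(4, 1, R3, (1, 2))
(4, 2, R3, (1, 2))
(4, 3, R3, (1, 2))
(5, 0, R1, (2, 3))
(6, 0, R1, (1, 2))
(6, 0, R1, (1, 3))
(6, 0, R1, (2, 3))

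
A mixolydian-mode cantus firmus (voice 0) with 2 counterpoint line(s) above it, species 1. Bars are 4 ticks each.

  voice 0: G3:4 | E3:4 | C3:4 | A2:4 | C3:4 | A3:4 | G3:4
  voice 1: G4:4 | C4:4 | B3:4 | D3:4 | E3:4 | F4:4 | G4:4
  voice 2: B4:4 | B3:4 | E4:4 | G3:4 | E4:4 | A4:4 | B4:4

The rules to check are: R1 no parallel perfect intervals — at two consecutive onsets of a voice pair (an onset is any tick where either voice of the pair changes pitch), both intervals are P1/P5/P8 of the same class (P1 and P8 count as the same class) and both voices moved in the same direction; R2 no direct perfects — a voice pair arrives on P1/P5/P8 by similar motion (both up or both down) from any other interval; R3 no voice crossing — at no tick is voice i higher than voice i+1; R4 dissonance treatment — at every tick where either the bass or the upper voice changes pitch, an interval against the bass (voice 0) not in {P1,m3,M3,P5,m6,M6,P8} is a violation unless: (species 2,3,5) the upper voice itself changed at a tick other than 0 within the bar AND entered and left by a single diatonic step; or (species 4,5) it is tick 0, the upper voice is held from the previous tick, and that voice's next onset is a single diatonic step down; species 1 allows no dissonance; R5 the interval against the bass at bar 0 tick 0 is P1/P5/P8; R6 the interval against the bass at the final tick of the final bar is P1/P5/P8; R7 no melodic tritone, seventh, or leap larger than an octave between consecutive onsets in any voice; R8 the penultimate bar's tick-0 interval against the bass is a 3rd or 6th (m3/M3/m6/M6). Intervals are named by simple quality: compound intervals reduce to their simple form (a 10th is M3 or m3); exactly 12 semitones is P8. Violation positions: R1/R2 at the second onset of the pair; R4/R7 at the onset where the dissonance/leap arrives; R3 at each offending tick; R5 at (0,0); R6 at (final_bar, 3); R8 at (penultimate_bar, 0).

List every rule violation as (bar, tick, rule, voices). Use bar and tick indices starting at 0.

(0, 0, R5, (0, 2))
(1, 0, R2, (0, 2))
(1, 0, R3, (1, 2))
(1, 1, R3, (1, 2))
(1, 2, R3, (1, 2))
(1, 3, R3, (1, 2))
(2, 0, R4, (0, 1))
(3, 0, R4, (0, 1))
(3, 0, R4, (0, 2))
(4, 0, R2, (1, 2))
(5, 0, R2, (0, 2))
(5, 0, R7, (1,))
(5, 0, R8, (0, 2))
(6, 3, R6, (0, 2))

bar 0: v0=G3 v1=G4 v2=B4 downbeat M3
bar 1: v0=E3 v1=C4 v2=B3 downbeat P5
bar 2: v0=C3 v1=B3 v2=E4 downbeat M3
bar 3: v0=A2 v1=D3 v2=G3 downbeat m7
bar 4: v0=C3 v1=E3 v2=E4 downbeat M3
bar 5: v0=A3 v1=F4 v2=A4 downbeat P8
bar 6: v0=G3 v1=G4 v2=B4 downbeat M3
  -> R5 @ bar 0 tick 0 v(0, 2): opens on M3
  -> R2 @ bar 1 tick 0 v(0, 2): G3/B4 M3 -> E3/B3 P5 similar
  -> R3 @ bar 1 tick 0 v(1, 2): C4 above B3
  -> R3 @ bar 1 tick 1 v(1, 2): C4 above B3
  -> R3 @ bar 1 tick 2 v(1, 2): C4 above B3
  -> R3 @ bar 1 tick 3 v(1, 2): C4 above B3
  -> R4 @ bar 2 tick 0 v(0, 1): C3/B3 M7 untreated
  -> R4 @ bar 3 tick 0 v(0, 1): A2/D3 P4 untreated
  -> R4 @ bar 3 tick 0 v(0, 2): A2/G3 m7 untreated
  -> R2 @ bar 4 tick 0 v(1, 2): D3/G3 P4 -> E3/E4 P8 similar
  -> R2 @ bar 5 tick 0 v(0, 2): C3/E4 M3 -> A3/A4 P8 similar
  -> R7 @ bar 5 tick 0 v(1,): E3->F4 leap 13st
  -> R8 @ bar 5 tick 0 v(0, 2): penult P8 not 3rd/6th
  -> R6 @ bar 6 tick 3 v(0, 2): closes on M3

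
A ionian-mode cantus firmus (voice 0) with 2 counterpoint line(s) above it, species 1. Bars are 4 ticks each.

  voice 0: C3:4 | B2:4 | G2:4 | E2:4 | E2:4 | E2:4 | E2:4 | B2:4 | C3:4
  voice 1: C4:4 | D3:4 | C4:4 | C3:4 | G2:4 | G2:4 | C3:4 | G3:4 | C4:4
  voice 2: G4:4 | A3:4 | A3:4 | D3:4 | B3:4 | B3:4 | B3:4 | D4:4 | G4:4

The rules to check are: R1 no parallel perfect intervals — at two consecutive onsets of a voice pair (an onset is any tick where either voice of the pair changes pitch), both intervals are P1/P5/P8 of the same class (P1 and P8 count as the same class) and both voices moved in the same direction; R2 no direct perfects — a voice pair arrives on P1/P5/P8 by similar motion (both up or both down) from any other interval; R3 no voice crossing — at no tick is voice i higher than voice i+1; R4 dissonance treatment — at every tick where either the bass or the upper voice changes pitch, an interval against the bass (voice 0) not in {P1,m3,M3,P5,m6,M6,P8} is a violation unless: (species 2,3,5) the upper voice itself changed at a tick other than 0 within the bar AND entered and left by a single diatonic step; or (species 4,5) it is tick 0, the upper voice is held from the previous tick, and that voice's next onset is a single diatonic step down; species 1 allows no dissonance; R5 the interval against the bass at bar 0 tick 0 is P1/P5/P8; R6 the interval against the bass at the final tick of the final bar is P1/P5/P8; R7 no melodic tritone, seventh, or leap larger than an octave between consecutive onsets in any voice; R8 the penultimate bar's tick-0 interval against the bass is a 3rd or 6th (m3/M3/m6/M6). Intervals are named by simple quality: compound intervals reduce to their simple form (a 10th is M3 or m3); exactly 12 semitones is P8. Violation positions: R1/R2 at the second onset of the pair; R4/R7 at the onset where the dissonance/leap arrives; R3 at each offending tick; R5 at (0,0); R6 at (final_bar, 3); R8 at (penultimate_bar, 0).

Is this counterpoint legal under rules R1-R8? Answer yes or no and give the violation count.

No (16 violations)

bar 0: v0=C3 v1=C4 v2=G4 (P5)
bar 1: v0=B2 v1=D3 v2=A3 (m7)
bar 2: v0=G2 v1=C4 v2=A3 (M2)
bar 3: v0=E2 v1=C3 v2=D3 (m7)
bar 4: v0=E2 v1=G2 v2=B3 (P5)
bar 5: v0=E2 v1=G2 v2=B3 (P5)
bar 6: v0=E2 v1=C3 v2=B3 (P5)
bar 7: v0=B2 v1=G3 v2=D4 (m3)
bar 8: v0=C3 v1=C4 v2=G4 (P5)
  R1 @ bar1.0: C4/G4 P5 -> D3/A3 P5 similar
  R4 @ bar1.0: B2/A3 m7 untreated
  R7 @ bar1.0: C4->D3 leap 10st
  R7 @ bar1.0: G4->A3 leap 10st
  R3 @ bar2.0: C4 above A3
  R4 @ bar2.0: G2/C4 P4 untreated
  R4 @ bar2.0: G2/A3 M2 untreated
  R7 @ bar2.0: D3->C4 leap 10st
  R3 @ bar2.1: C4 above A3
  R3 @ bar2.2: C4 above A3
  R3 @ bar2.3: C4 above A3
  R4 @ bar3.0: E2/D3 m7 untreated
  R2 @ bar7.0: C3/B3 M7 -> G3/D4 P5 similar
  R1 @ bar8.0: G3/D4 P5 -> C4/G4 P5 similar
  R2 @ bar8.0: B2/G3 m6 -> C3/C4 P8 similar
  R2 @ bar8.0: B2/D4 m3 -> C3/G4 P5 similar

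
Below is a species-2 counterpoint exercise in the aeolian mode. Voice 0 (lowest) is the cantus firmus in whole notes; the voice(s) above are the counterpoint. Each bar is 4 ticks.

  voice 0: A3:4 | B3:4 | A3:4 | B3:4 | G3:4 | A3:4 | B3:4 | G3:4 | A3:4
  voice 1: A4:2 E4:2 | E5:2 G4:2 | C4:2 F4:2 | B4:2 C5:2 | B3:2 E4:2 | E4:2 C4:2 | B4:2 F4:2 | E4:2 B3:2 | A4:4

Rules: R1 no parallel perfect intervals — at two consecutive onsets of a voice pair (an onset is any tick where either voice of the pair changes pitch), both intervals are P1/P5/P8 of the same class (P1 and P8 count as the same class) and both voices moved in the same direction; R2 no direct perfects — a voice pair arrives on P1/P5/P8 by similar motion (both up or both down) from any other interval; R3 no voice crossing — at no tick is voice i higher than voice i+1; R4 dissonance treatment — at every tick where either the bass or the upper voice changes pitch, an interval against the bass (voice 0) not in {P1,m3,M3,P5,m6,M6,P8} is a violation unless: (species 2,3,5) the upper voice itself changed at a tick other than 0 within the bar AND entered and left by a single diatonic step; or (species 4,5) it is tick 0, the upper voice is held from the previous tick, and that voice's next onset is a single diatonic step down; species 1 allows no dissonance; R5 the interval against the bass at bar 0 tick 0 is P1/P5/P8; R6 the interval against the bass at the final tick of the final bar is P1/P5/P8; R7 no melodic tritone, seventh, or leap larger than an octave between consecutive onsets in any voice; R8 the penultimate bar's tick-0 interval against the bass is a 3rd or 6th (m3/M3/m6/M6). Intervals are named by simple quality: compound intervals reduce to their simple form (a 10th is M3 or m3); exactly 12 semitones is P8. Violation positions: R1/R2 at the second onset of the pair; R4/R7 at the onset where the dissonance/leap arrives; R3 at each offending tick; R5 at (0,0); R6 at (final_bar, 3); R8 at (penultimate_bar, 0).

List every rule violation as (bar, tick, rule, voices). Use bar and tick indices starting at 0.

(1, 0, R4, (0, 1))
(3, 0, R2, (0, 1))
(3, 0, R7, (1,))
(3, 2, R4, (0, 1))
(4, 0, R7, (1,))
(6, 0, R2, (0, 1))
(6, 0, R7, (1,))
(6, 2, R4, (0, 1))
(6, 2, R7, (1,))
(8, 0, R2, (0, 1))
(8, 0, R7, (1,))

bar 0: v0=A3 v1=A4 downbeat P8
bar 1: v0=B3 v1=E5 downbeat P4
bar 2: v0=A3 v1=C4 downbeat m3
bar 3: v0=B3 v1=B4 downbeat P8
bar 4: v0=G3 v1=B3 downbeat M3
bar 5: v0=A3 v1=E4 downbeat P5
bar 6: v0=B3 v1=B4 downbeat P8
bar 7: v0=G3 v1=E4 downbeat M6
bar 8: v0=A3 v1=A4 downbeat P8
  -> R4 @ bar 1 tick 0 v(0, 1): B3/E5 P4 untreated
  -> R2 @ bar 3 tick 0 v(0, 1): A3/F4 m6 -> B3/B4 P8 similar
  -> R7 @ bar 3 tick 0 v(1,): F4->B4 leap 6st
  -> R4 @ bar 3 tick 2 v(0, 1): B3/C5 m2 untreated
  -> R7 @ bar 4 tick 0 v(1,): C5->B3 leap 13st
  -> R2 @ bar 6 tick 0 v(0, 1): A3/C4 m3 -> B3/B4 P8 similar
  -> R7 @ bar 6 tick 0 v(1,): C4->B4 leap 11st
  -> R4 @ bar 6 tick 2 v(0, 1): B3/F4 TT untreated
  -> R7 @ bar 6 tick 2 v(1,): B4->F4 leap 6st
  -> R2 @ bar 8 tick 0 v(0, 1): G3/B3 M3 -> A3/A4 P8 similar
  -> R7 @ bar 8 tick 0 v(1,): B3->A4 leap 10st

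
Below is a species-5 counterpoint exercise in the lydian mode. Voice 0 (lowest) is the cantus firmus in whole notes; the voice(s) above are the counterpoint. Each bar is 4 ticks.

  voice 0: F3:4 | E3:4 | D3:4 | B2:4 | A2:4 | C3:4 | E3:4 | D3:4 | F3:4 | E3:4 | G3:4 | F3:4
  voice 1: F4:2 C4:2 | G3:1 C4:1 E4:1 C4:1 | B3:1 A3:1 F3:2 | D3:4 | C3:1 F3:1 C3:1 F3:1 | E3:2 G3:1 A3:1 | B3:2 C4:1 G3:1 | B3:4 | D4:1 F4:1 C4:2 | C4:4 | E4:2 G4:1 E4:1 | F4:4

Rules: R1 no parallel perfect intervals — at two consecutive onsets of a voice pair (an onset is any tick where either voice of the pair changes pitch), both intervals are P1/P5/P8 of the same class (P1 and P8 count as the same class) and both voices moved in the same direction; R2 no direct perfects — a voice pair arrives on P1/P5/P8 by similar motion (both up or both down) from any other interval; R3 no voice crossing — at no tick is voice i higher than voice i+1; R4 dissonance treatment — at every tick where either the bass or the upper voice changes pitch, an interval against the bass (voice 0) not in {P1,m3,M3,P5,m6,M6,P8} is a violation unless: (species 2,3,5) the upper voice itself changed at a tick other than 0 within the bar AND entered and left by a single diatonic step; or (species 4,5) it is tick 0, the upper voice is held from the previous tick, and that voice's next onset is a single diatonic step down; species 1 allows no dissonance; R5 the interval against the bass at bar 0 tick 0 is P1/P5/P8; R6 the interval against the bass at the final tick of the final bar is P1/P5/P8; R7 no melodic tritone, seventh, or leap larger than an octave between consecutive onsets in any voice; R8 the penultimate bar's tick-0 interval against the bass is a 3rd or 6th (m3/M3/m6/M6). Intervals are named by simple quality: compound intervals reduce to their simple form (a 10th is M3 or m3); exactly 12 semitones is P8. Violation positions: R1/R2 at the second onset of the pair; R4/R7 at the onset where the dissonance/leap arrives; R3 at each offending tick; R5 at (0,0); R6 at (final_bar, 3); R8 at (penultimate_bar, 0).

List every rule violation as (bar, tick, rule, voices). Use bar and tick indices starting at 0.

(6, 0, R2, (0, 1))

bar 0: v0=F3 v1=F4 downbeat P8
bar 1: v0=E3 v1=G3 downbeat m3
bar 2: v0=D3 v1=B3 downbeat M6
bar 3: v0=B2 v1=D3 downbeat m3
bar 4: v0=A2 v1=C3 downbeat m3
bar 5: v0=C3 v1=E3 downbeat M3
bar 6: v0=E3 v1=B3 downbeat P5
bar 7: v0=D3 v1=B3 downbeat M6
bar 8: v0=F3 v1=D4 downbeat M6
bar 9: v0=E3 v1=C4 downbeat m6
bar 10: v0=G3 v1=E4 downbeat M6
bar 11: v0=F3 v1=F4 downbeat P8
  -> R2 @ bar 6 tick 0 v(0, 1): C3/A3 M6 -> E3/B3 P5 similar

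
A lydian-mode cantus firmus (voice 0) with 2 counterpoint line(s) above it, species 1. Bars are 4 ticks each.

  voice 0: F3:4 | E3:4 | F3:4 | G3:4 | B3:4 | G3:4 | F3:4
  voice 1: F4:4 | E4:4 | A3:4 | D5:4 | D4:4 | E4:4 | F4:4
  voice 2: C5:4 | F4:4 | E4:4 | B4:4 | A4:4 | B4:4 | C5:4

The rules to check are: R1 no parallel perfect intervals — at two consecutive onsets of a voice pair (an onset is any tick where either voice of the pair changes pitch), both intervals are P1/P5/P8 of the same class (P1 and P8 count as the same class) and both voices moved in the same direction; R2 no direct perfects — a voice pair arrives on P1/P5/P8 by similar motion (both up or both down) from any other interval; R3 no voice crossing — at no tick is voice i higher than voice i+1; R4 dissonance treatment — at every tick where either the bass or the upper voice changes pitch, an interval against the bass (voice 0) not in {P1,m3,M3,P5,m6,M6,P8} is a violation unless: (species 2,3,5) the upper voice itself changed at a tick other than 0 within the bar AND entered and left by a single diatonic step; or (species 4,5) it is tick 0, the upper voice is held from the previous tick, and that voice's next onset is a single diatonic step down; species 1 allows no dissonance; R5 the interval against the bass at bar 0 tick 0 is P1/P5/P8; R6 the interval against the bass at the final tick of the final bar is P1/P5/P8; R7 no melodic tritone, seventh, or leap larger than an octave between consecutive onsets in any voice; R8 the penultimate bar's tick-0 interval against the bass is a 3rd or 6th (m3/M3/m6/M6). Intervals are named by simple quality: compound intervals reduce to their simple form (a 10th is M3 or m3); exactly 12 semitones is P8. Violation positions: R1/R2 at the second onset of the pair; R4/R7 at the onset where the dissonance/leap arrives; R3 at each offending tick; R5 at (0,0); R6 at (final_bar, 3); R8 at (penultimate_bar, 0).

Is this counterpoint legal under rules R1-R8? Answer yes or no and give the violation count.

No (14 violations)

bar 0: v0=F3 v1=F4 v2=C5 (P5)
bar 1: v0=E3 v1=E4 v2=F4 (m2)
bar 2: v0=F3 v1=A3 v2=E4 (M7)
bar 3: v0=G3 v1=D5 v2=B4 (M3)
bar 4: v0=B3 v1=D4 v2=A4 (m7)
bar 5: v0=G3 v1=E4 v2=B4 (M3)
bar 6: v0=F3 v1=F4 v2=C5 (P5)
  R1 @ bar1.0: F3/F4 P8 -> E3/E4 P8 similar
  R4 @ bar1.0: E3/F4 m2 untreated
  R2 @ bar2.0: E4/F4 m2 -> A3/E4 P5 similar
  R4 @ bar2.0: F3/E4 M7 untreated
  R2 @ bar3.0: F3/A3 M3 -> G3/D5 P5 similar
  R3 @ bar3.0: D5 above B4
  R7 @ bar3.0: A3->D5 leap 17st
  R3 @ bar3.1: D5 above B4
  R3 @ bar3.2: D5 above B4
  R3 @ bar3.3: D5 above B4
  R2 @ bar4.0: D5/B4 m3 -> D4/A4 P5 similar
  R4 @ bar4.0: B3/A4 m7 untreated
  R1 @ bar5.0: D4/A4 P5 -> E4/B4 P5 similar
  R1 @ bar6.0: E4/B4 P5 -> F4/C5 P5 similar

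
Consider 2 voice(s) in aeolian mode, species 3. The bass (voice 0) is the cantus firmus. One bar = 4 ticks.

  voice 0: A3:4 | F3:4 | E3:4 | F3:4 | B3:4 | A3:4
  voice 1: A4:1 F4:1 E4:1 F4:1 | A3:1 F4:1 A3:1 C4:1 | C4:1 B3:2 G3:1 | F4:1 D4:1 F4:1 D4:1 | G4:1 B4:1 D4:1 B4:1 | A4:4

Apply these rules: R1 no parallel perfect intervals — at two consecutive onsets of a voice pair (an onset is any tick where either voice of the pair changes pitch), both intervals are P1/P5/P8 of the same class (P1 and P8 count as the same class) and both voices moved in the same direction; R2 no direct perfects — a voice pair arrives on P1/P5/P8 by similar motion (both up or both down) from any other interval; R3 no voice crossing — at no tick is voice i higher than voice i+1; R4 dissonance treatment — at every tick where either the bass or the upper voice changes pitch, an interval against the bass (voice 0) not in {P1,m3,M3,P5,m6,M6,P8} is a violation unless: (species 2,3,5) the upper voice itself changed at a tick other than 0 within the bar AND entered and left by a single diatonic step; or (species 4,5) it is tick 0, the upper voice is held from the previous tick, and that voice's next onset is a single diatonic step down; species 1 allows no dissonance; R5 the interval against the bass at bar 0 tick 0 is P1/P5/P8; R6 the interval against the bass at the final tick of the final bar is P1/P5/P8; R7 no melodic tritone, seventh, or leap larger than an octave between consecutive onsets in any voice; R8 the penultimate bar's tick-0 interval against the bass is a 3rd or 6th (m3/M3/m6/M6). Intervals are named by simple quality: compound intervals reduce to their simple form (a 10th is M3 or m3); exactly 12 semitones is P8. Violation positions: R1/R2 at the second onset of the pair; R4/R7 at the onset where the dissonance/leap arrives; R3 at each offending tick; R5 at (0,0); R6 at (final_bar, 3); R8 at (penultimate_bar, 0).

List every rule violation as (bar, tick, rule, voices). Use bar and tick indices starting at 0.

(3, 0, R2, (0, 1))
(3, 0, R7, (1,))
(4, 0, R7, (0,))
(5, 0, R1, (0, 1))

bar 0: v0=A3 v1=A4 downbeat P8
bar 1: v0=F3 v1=A3 downbeat M3
bar 2: v0=E3 v1=C4 downbeat m6
bar 3: v0=F3 v1=F4 downbeat P8
bar 4: v0=B3 v1=G4 downbeat m6
bar 5: v0=A3 v1=A4 downbeat P8
  -> R2 @ bar 3 tick 0 v(0, 1): E3/G3 m3 -> F3/F4 P8 similar
  -> R7 @ bar 3 tick 0 v(1,): G3->F4 leap 10st
  -> R7 @ bar 4 tick 0 v(0,): F3->B3 leap 6st
  -> R1 @ bar 5 tick 0 v(0, 1): B3/B4 P8 -> A3/A4 P8 similar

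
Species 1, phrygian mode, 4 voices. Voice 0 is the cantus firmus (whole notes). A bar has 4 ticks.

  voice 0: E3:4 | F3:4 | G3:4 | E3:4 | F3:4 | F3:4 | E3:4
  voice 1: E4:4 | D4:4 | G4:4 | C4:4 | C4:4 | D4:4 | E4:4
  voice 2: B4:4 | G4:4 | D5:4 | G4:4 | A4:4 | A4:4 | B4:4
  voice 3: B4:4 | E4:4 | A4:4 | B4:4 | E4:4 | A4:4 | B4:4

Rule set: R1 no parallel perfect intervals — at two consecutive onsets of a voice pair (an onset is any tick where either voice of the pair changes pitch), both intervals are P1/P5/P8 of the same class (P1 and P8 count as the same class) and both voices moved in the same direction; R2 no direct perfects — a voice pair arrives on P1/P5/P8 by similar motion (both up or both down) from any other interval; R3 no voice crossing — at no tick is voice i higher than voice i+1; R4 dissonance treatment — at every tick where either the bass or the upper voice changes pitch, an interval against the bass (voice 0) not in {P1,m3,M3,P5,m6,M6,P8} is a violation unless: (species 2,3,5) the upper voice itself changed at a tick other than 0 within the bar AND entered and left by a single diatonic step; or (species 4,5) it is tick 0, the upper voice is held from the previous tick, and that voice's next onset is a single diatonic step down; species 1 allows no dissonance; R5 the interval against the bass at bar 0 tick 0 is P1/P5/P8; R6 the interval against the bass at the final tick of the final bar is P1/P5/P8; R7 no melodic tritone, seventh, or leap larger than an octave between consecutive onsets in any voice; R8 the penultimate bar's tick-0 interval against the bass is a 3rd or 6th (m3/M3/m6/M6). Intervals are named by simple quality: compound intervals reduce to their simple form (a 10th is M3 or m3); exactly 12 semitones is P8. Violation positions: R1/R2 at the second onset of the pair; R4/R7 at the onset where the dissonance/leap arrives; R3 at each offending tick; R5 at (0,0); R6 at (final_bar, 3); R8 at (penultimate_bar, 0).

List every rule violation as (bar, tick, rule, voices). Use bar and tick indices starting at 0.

(1, 0, R3, (2, 3))
(1, 0, R4, (0, 2))
(1, 0, R4, (0, 3))
(1, 1, R3, (2, 3))
(1, 2, R3, (2, 3))
(1, 3, R3, (2, 3))
(2, 0, R2, (0, 1))
(2, 0, R2, (0, 2))
(2, 0, R2, (1, 2))
(2, 0, R3, (2, 3))
(2, 0, R4, (0, 3))
(2, 1, R3, (2, 3))
(2, 2, R3, (2, 3))
(2, 3, R3, (2, 3))
(3, 0, R1, (1, 2))
(4, 0, R3, (2, 3))
(4, 0, R4, (0, 3))
(4, 1, R3, (2, 3))
(4, 2, R3, (2, 3))
(4, 3, R3, (2, 3))
(5, 0, R2, (1, 3))
(6, 0, R1, (1, 2))
(6, 0, R1, (1, 3))
(6, 0, R1, (2, 3))

bar 0: v0=E3 v1=E4 v2=B4 v3=B4 downbeat P5
bar 1: v0=F3 v1=D4 v2=G4 v3=E4 downbeat M7
bar 2: v0=G3 v1=G4 v2=D5 v3=A4 downbeat M2
bar 3: v0=E3 v1=C4 v2=G4 v3=B4 downbeat P5
bar 4: v0=F3 v1=C4 v2=A4 v3=E4 downbeat M7
bar 5: v0=F3 v1=D4 v2=A4 v3=A4 downbeat M3
bar 6: v0=E3 v1=E4 v2=B4 v3=B4 downbeat P5
  -> R3 @ bar 1 tick 0 v(2, 3): G4 above E4
  -> R4 @ bar 1 tick 0 v(0, 2): F3/G4 M2 untreated
  -> R4 @ bar 1 tick 0 v(0, 3): F3/E4 M7 untreated
  -> R3 @ bar 1 tick 1 v(2, 3): G4 above E4
  -> R3 @ bar 1 tick 2 v(2, 3): G4 above E4
  -> R3 @ bar 1 tick 3 v(2, 3): G4 above E4
  -> R2 @ bar 2 tick 0 v(0, 1): F3/D4 M6 -> G3/G4 P8 similar
  -> R2 @ bar 2 tick 0 v(0, 2): F3/G4 M2 -> G3/D5 P5 similar
  -> R2 @ bar 2 tick 0 v(1, 2): D4/G4 P4 -> G4/D5 P5 similar
  -> R3 @ bar 2 tick 0 v(2, 3): D5 above A4
  -> R4 @ bar 2 tick 0 v(0, 3): G3/A4 M2 untreated
  -> R3 @ bar 2 tick 1 v(2, 3): D5 above A4
  -> R3 @ bar 2 tick 2 v(2, 3): D5 above A4
  -> R3 @ bar 2 tick 3 v(2, 3): D5 above A4
  -> R1 @ bar 3 tick 0 v(1, 2): G4/D5 P5 -> C4/G4 P5 similar
  -> R3 @ bar 4 tick 0 v(2, 3): A4 above E4
  -> R4 @ bar 4 tick 0 v(0, 3): F3/E4 M7 untreated
  -> R3 @ bar 4 tick 1 v(2, 3): A4 above E4
  -> R3 @ bar 4 tick 2 v(2, 3): A4 above E4
  -> R3 @ bar 4 tick 3 v(2, 3): A4 above E4
  -> R2 @ bar 5 tick 0 v(1, 3): C4/E4 M3 -> D4/A4 P5 similar
  -> R1 @ bar 6 tick 0 v(1, 2): D4/A4 P5 -> E4/B4 P5 similar
  -> R1 @ bar 6 tick 0 v(1, 3): D4/A4 P5 -> E4/B4 P5 similar
  -> R1 @ bar 6 tick 0 v(2, 3): A4/A4 P1 -> B4/B4 P1 similar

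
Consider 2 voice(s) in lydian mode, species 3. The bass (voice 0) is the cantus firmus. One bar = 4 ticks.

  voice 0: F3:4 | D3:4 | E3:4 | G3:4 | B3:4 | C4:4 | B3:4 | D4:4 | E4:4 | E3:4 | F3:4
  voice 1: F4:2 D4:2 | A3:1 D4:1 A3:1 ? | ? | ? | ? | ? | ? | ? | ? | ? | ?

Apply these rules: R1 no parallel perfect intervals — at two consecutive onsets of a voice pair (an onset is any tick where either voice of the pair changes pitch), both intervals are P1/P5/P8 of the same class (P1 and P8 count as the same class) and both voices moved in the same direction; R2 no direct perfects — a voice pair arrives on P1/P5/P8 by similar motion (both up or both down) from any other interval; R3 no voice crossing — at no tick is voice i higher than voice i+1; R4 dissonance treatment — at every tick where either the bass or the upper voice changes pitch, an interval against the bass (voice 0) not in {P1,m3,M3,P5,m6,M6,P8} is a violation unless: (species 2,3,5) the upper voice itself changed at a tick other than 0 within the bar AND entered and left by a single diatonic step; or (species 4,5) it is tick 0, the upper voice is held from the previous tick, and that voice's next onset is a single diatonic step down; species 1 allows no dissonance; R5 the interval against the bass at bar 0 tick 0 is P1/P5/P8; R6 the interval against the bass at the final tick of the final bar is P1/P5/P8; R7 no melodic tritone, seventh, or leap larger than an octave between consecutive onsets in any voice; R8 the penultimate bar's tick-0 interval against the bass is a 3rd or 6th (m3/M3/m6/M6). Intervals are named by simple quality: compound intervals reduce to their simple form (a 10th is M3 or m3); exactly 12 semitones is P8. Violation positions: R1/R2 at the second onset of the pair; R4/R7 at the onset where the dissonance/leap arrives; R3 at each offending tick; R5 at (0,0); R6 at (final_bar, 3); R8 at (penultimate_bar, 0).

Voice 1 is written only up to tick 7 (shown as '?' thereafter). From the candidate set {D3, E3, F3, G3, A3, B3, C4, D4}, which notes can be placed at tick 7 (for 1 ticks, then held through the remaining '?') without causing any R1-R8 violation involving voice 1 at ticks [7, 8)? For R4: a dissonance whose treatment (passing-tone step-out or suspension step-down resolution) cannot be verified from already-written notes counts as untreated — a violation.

D3: legal
E3: violates R4
F3: legal
G3: violates R4
A3: legal
B3: legal
C4: violates R4
D4: legal

{A3, B3, D3, D4, F3}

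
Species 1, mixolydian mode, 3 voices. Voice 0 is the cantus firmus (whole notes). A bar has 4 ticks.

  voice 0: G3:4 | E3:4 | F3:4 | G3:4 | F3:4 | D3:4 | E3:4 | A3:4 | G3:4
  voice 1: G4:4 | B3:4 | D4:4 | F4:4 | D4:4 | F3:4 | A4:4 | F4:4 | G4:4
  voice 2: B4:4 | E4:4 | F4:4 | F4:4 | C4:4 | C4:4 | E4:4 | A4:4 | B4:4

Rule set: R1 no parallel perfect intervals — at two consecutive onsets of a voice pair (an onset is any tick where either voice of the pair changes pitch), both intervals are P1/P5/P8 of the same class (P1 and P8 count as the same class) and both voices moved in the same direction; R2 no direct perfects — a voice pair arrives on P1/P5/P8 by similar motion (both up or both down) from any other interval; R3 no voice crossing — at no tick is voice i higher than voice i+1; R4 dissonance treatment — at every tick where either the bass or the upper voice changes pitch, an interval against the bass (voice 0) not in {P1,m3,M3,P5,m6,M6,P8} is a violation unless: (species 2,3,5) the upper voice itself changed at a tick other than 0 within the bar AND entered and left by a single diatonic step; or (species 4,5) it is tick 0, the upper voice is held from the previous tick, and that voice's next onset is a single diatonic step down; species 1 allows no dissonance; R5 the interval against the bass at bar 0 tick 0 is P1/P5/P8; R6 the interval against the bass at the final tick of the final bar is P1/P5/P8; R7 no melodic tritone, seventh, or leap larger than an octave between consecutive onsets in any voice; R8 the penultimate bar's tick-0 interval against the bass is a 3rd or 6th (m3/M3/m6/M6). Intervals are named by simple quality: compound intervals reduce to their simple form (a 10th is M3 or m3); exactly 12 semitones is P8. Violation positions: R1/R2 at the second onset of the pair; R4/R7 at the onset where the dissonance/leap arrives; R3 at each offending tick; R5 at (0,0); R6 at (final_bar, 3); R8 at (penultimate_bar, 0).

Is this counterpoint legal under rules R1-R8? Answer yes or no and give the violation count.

bar 0: v0=G3 v1=G4 v2=B4 (M3)
bar 1: v0=E3 v1=B3 v2=E4 (P8)
bar 2: v0=F3 v1=D4 v2=F4 (P8)
bar 3: v0=G3 v1=F4 v2=F4 (m7)
bar 4: v0=F3 v1=D4 v2=C4 (P5)
bar 5: v0=D3 v1=F3 v2=C4 (m7)
bar 6: v0=E3 v1=A4 v2=E4 (P8)
bar 7: v0=A3 v1=F4 v2=A4 (P8)
bar 8: v0=G3 v1=G4 v2=B4 (M3)
  R5 @ bar0.0: opens on M3
  R2 @ bar1.0: G3/G4 P8 -> E3/B3 P5 similar
  R2 @ bar1.0: G3/B4 M3 -> E3/E4 P8 similar
  R1 @ bar2.0: E3/E4 P8 -> F3/F4 P8 similar
  R4 @ bar3.0: G3/F4 m7 untreated
  R4 @ bar3.0: G3/F4 m7 untreated
  R2 @ bar4.0: G3/F4 m7 -> F3/C4 P5 similar
  R3 @ bar4.0: D4 above C4
  R3 @ bar4.1: D4 above C4
  R3 @ bar4.2: D4 above C4
  R3 @ bar4.3: D4 above C4
  R4 @ bar5.0: D3/C4 m7 untreated
  R2 @ bar6.0: D3/C4 m7 -> E3/E4 P8 similar
  R3 @ bar6.0: A4 above E4
  R4 @ bar6.0: E3/A4 P4 untreated
  R7 @ bar6.0: F3->A4 leap 16st
  R3 @ bar6.1: A4 above E4
  R3 @ bar6.2: A4 above E4
  R3 @ bar6.3: A4 above E4
  R1 @ bar7.0: E3/E4 P8 -> A3/A4 P8 similar
  R8 @ bar7.0: penult P8 not 3rd/6th
  R6 @ bar8.3: closes on M3

No (22 violations)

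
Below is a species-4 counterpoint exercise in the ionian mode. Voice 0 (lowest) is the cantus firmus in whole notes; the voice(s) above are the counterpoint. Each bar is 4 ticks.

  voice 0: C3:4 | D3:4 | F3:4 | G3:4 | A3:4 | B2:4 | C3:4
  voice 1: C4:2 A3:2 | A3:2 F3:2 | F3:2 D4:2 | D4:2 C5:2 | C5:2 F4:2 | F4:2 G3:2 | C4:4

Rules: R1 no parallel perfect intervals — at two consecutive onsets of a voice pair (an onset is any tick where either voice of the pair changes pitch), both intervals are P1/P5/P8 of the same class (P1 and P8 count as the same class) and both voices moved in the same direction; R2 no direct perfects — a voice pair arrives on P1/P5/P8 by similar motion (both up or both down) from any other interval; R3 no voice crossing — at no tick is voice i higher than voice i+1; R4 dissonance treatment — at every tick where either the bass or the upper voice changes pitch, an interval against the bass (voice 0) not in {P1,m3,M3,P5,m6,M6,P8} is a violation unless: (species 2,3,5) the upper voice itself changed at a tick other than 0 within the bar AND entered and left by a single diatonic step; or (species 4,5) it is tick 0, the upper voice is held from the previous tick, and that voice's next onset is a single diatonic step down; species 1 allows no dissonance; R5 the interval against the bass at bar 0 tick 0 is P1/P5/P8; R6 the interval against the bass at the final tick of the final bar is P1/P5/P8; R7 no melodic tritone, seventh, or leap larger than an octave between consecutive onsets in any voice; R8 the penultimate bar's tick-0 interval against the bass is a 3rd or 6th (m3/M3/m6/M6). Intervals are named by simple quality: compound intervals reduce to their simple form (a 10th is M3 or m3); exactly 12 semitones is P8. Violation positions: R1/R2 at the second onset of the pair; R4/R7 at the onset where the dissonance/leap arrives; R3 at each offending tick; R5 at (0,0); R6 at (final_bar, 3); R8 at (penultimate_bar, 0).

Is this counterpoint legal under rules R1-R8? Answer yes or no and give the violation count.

No (7 violations)

bar 0: v0=C3 v1=C4 (P8)
bar 1: v0=D3 v1=A3 (P5)
bar 2: v0=F3 v1=F3 (P1)
bar 3: v0=G3 v1=D4 (P5)
bar 4: v0=A3 v1=C5 (m3)
bar 5: v0=B2 v1=F4 (TT)
bar 6: v0=C3 v1=C4 (P8)
  R4 @ bar3.2: G3/C5 P4 untreated
  R7 @ bar3.2: D4->C5 leap 10st
  R4 @ bar5.0: B2/F4 TT untreated
  R7 @ bar5.0: A3->B2 leap 10st
  R8 @ bar5.0: penult TT not 3rd/6th
  R7 @ bar5.2: F4->G3 leap 10st
  R2 @ bar6.0: B2/G3 m6 -> C3/C4 P8 similar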